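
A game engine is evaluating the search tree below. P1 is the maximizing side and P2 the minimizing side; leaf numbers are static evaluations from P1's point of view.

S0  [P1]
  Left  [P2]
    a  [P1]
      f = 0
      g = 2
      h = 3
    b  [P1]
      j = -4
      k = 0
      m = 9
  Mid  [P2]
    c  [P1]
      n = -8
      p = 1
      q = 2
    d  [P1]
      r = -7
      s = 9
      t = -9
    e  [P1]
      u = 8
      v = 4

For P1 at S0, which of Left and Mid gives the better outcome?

Left

a (P1): max(0, 2, 3) = 3
b (P1): max(-4, 0, 9) = 9
Left (P2): min(3, 9) = 3
c (P1): max(-8, 1, 2) = 2
d (P1): max(-7, 9, -9) = 9
e (P1): max(8, 4) = 8
Mid (P2): min(2, 9, 8) = 2
P1 prefers the higher value; Left=3, Mid=2. Left is better since 3 > 2.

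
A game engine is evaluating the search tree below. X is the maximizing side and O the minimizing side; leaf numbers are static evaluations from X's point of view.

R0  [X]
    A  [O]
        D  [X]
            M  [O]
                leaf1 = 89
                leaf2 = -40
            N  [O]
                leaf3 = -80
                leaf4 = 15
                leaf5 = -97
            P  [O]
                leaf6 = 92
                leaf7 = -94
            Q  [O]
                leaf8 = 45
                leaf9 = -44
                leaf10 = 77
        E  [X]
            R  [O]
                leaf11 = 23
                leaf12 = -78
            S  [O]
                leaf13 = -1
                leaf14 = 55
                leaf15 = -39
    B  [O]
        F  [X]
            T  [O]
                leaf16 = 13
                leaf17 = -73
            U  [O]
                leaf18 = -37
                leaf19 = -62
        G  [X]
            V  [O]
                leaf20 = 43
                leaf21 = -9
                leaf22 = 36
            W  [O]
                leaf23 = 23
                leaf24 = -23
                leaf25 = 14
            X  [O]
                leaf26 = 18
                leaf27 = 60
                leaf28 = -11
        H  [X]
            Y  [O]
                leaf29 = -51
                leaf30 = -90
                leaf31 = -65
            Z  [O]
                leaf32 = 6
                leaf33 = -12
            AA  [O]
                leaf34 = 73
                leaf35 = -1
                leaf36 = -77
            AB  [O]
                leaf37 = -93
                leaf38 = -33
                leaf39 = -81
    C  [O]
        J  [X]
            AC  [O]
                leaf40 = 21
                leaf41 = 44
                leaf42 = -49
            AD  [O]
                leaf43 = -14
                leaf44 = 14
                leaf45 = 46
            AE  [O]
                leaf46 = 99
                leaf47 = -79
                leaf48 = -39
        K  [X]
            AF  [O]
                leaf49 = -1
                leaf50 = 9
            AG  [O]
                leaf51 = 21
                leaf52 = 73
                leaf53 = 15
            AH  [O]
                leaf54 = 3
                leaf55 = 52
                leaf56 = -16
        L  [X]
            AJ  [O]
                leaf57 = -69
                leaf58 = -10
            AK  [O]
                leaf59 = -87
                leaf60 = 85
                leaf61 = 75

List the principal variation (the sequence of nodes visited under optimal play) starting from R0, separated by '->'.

R0 -> A -> D -> M -> leaf2

M (O): min(89, -40) = -40
N (O): min(-80, 15, -97) = -97
P (O): min(92, -94) = -94
Q (O): min(45, -44, 77) = -44
D (X): max(-40, -97, -94, -44) = -40
R (O): min(23, -78) = -78
S (O): min(-1, 55, -39) = -39
E (X): max(-78, -39) = -39
A (O): min(-40, -39) = -40
T (O): min(13, -73) = -73
U (O): min(-37, -62) = -62
F (X): max(-73, -62) = -62
V (O): min(43, -9, 36) = -9
W (O): min(23, -23, 14) = -23
X (O): min(18, 60, -11) = -11
G (X): max(-9, -23, -11) = -9
Y (O): min(-51, -90, -65) = -90
Z (O): min(6, -12) = -12
AA (O): min(73, -1, -77) = -77
AB (O): min(-93, -33, -81) = -93
H (X): max(-90, -12, -77, -93) = -12
B (O): min(-62, -9, -12) = -62
AC (O): min(21, 44, -49) = -49
AD (O): min(-14, 14, 46) = -14
AE (O): min(99, -79, -39) = -79
J (X): max(-49, -14, -79) = -14
AF (O): min(-1, 9) = -1
AG (O): min(21, 73, 15) = 15
AH (O): min(3, 52, -16) = -16
K (X): max(-1, 15, -16) = 15
AJ (O): min(-69, -10) = -69
AK (O): min(-87, 85, 75) = -87
L (X): max(-69, -87) = -69
C (O): min(-14, 15, -69) = -69
R0 (X): max(-40, -62, -69) = -40
At R0, X picks A (highest: -40).
At A, O picks D (lowest: -40).
At D, X picks M (highest: -40).
At M, O picks leaf2 (lowest: -40).
Terminal value -40.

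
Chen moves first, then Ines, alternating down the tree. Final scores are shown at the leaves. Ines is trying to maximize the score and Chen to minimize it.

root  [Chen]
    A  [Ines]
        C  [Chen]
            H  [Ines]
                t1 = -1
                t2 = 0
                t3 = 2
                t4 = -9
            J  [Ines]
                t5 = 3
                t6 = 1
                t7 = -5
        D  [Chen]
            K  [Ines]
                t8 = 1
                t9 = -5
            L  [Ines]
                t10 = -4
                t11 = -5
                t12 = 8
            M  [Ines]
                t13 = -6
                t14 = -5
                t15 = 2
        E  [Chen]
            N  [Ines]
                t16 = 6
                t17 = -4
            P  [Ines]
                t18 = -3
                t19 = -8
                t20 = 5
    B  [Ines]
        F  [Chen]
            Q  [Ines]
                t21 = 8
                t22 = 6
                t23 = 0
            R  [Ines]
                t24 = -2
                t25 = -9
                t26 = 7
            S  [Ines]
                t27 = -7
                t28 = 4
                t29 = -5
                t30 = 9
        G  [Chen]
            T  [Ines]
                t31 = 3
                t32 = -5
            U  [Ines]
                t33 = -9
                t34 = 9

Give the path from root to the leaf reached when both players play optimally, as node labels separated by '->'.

root -> A -> E -> P -> t20

H (Ines): max(-1, 0, 2, -9) = 2
J (Ines): max(3, 1, -5) = 3
C (Chen): min(2, 3) = 2
K (Ines): max(1, -5) = 1
L (Ines): max(-4, -5, 8) = 8
M (Ines): max(-6, -5, 2) = 2
D (Chen): min(1, 8, 2) = 1
N (Ines): max(6, -4) = 6
P (Ines): max(-3, -8, 5) = 5
E (Chen): min(6, 5) = 5
A (Ines): max(2, 1, 5) = 5
Q (Ines): max(8, 6, 0) = 8
R (Ines): max(-2, -9, 7) = 7
S (Ines): max(-7, 4, -5, 9) = 9
F (Chen): min(8, 7, 9) = 7
T (Ines): max(3, -5) = 3
U (Ines): max(-9, 9) = 9
G (Chen): min(3, 9) = 3
B (Ines): max(7, 3) = 7
root (Chen): min(5, 7) = 5
At root, Chen picks A (lowest: 5).
At A, Ines picks E (highest: 5).
At E, Chen picks P (lowest: 5).
At P, Ines picks t20 (highest: 5).
Terminal value 5.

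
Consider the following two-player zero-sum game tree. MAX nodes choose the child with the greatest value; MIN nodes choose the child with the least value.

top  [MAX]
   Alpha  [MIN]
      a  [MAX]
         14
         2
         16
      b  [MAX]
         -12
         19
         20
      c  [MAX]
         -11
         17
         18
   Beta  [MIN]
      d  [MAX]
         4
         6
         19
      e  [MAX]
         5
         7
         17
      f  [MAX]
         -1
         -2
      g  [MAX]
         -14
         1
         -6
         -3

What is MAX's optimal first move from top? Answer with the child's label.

a (MAX): max(14, 2, 16) = 16
b (MAX): max(-12, 19, 20) = 20
c (MAX): max(-11, 17, 18) = 18
Alpha (MIN): min(16, 20, 18) = 16
d (MAX): max(4, 6, 19) = 19
e (MAX): max(5, 7, 17) = 17
f (MAX): max(-1, -2) = -1
g (MAX): max(-14, 1, -6, -3) = 1
Beta (MIN): min(19, 17, -1, 1) = -1
top (MAX): max(16, -1) = 16
MAX at top wants the highest of {Alpha=16, Beta=-1}, so chooses Alpha.

Alpha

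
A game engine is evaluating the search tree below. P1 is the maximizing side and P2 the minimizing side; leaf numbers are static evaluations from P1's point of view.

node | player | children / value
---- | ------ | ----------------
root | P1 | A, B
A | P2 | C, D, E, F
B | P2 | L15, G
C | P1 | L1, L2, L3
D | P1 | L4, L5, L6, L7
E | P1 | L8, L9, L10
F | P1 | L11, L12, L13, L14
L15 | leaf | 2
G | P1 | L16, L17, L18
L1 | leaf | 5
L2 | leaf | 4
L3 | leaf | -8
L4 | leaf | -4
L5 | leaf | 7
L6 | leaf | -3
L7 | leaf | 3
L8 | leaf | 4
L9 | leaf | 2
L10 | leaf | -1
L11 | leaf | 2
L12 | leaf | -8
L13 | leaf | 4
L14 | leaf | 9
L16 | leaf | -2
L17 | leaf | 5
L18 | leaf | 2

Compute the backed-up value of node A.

C (P1): max(5, 4, -8) = 5
D (P1): max(-4, 7, -3, 3) = 7
E (P1): max(4, 2, -1) = 4
F (P1): max(2, -8, 4, 9) = 9
A (P2): min(5, 7, 4, 9) = 4

4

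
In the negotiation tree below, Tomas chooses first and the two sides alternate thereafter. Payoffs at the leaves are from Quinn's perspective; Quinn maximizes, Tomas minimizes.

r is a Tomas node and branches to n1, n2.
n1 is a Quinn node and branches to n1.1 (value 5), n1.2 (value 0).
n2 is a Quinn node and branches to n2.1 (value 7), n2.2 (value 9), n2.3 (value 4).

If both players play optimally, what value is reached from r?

n1 (Quinn): max(5, 0) = 5
n2 (Quinn): max(7, 9, 4) = 9
r (Tomas): min(5, 9) = 5

5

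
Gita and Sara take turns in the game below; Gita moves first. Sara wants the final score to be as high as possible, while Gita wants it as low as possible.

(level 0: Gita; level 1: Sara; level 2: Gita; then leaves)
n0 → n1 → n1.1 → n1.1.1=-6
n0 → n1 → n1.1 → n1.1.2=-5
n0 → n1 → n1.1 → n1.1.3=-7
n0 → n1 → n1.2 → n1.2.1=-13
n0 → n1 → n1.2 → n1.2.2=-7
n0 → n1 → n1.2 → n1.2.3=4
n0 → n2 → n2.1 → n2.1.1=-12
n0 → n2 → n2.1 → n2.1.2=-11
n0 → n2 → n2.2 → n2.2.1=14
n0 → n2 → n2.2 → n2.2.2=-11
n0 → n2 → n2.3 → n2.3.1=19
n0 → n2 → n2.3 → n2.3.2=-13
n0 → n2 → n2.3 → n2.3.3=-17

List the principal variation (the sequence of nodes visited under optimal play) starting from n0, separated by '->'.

n1.1 (Gita): min(-6, -5, -7) = -7
n1.2 (Gita): min(-13, -7, 4) = -13
n1 (Sara): max(-7, -13) = -7
n2.1 (Gita): min(-12, -11) = -12
n2.2 (Gita): min(14, -11) = -11
n2.3 (Gita): min(19, -13, -17) = -17
n2 (Sara): max(-12, -11, -17) = -11
n0 (Gita): min(-7, -11) = -11
At n0, Gita picks n2 (lowest: -11).
At n2, Sara picks n2.2 (highest: -11).
At n2.2, Gita picks n2.2.2 (lowest: -11).
Terminal value -11.

n0 -> n2 -> n2.2 -> n2.2.2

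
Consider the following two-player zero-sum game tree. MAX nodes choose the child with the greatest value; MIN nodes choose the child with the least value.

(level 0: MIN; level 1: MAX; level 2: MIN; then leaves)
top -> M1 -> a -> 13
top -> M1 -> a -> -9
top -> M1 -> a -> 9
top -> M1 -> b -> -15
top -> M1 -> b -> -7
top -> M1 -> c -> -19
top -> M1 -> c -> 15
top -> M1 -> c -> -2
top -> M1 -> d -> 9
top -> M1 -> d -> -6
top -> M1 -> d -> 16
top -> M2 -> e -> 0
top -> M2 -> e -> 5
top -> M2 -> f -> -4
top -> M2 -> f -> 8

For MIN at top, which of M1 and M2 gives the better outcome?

a (MIN): min(13, -9, 9) = -9
b (MIN): min(-15, -7) = -15
c (MIN): min(-19, 15, -2) = -19
d (MIN): min(9, -6, 16) = -6
M1 (MAX): max(-9, -15, -19, -6) = -6
e (MIN): min(0, 5) = 0
f (MIN): min(-4, 8) = -4
M2 (MAX): max(0, -4) = 0
MIN prefers the lower value; M1=-6, M2=0. M1 is better since -6 < 0.

M1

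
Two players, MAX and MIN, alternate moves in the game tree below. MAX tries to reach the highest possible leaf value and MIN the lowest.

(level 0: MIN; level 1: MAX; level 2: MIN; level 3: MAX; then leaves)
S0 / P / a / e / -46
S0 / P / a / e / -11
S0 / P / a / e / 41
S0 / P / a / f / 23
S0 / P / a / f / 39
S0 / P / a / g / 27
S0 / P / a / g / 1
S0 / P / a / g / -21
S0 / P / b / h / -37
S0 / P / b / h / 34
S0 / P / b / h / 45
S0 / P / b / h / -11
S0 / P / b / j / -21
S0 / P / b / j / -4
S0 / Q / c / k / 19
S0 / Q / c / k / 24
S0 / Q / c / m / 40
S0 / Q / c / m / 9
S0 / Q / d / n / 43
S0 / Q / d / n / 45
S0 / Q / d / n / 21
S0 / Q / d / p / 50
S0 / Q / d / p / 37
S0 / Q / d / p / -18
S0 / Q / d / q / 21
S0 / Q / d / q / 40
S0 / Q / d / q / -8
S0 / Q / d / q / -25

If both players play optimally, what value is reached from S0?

27

e (MAX): max(-46, -11, 41) = 41
f (MAX): max(23, 39) = 39
g (MAX): max(27, 1, -21) = 27
a (MIN): min(41, 39, 27) = 27
h (MAX): max(-37, 34, 45, -11) = 45
j (MAX): max(-21, -4) = -4
b (MIN): min(45, -4) = -4
P (MAX): max(27, -4) = 27
k (MAX): max(19, 24) = 24
m (MAX): max(40, 9) = 40
c (MIN): min(24, 40) = 24
n (MAX): max(43, 45, 21) = 45
p (MAX): max(50, 37, -18) = 50
q (MAX): max(21, 40, -8, -25) = 40
d (MIN): min(45, 50, 40) = 40
Q (MAX): max(24, 40) = 40
S0 (MIN): min(27, 40) = 27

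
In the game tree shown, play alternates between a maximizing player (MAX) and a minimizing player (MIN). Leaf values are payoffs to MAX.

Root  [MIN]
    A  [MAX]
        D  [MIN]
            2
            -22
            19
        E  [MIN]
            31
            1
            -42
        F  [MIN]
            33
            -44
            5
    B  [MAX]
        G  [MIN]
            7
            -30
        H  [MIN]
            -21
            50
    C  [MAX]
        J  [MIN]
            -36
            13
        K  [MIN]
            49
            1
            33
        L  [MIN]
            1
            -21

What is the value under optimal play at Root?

D (MIN): min(2, -22, 19) = -22
E (MIN): min(31, 1, -42) = -42
F (MIN): min(33, -44, 5) = -44
A (MAX): max(-22, -42, -44) = -22
G (MIN): min(7, -30) = -30
H (MIN): min(-21, 50) = -21
B (MAX): max(-30, -21) = -21
J (MIN): min(-36, 13) = -36
K (MIN): min(49, 1, 33) = 1
L (MIN): min(1, -21) = -21
C (MAX): max(-36, 1, -21) = 1
Root (MIN): min(-22, -21, 1) = -22

-22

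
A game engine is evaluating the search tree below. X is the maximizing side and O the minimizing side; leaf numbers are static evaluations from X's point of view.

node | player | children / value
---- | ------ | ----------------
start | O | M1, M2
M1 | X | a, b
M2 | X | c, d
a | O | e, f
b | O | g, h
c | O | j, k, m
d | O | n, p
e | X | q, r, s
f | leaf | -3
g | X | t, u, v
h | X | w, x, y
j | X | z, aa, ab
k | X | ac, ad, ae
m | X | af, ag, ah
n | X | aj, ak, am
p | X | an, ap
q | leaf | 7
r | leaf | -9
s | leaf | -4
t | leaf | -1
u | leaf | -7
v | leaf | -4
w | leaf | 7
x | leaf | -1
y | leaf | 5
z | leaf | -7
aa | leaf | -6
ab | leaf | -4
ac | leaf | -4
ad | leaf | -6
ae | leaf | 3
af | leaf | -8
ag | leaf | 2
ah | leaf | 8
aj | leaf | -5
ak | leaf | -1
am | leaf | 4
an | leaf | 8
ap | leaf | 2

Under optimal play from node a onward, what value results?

e (X): max(7, -9, -4) = 7
a (O): min(7, -3) = -3

-3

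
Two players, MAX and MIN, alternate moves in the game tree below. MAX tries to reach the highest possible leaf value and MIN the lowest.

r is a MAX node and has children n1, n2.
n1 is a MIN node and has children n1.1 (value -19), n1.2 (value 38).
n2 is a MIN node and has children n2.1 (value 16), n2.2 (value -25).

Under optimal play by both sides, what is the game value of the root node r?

n1 (MIN): min(-19, 38) = -19
n2 (MIN): min(16, -25) = -25
r (MAX): max(-19, -25) = -19

-19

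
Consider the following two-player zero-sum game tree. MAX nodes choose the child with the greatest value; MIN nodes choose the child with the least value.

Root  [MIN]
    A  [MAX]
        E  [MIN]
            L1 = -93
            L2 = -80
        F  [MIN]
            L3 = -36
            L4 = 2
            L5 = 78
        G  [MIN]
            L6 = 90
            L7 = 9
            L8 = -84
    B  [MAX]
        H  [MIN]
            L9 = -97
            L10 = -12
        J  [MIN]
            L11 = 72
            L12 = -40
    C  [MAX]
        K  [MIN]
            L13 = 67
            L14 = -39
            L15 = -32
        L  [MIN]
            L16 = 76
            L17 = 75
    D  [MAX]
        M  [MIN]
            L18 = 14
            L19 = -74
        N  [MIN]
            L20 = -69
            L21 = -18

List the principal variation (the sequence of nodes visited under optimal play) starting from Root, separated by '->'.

Root -> D -> N -> L20

E (MIN): min(-93, -80) = -93
F (MIN): min(-36, 2, 78) = -36
G (MIN): min(90, 9, -84) = -84
A (MAX): max(-93, -36, -84) = -36
H (MIN): min(-97, -12) = -97
J (MIN): min(72, -40) = -40
B (MAX): max(-97, -40) = -40
K (MIN): min(67, -39, -32) = -39
L (MIN): min(76, 75) = 75
C (MAX): max(-39, 75) = 75
M (MIN): min(14, -74) = -74
N (MIN): min(-69, -18) = -69
D (MAX): max(-74, -69) = -69
Root (MIN): min(-36, -40, 75, -69) = -69
At Root, MIN picks D (lowest: -69).
At D, MAX picks N (highest: -69).
At N, MIN picks L20 (lowest: -69).
Terminal value -69.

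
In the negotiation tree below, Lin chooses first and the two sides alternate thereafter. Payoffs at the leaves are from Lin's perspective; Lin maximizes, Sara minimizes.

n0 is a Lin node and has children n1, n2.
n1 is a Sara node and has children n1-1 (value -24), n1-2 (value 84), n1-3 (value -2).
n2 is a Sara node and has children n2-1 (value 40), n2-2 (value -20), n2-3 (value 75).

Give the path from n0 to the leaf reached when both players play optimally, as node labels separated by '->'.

n1 (Sara): min(-24, 84, -2) = -24
n2 (Sara): min(40, -20, 75) = -20
n0 (Lin): max(-24, -20) = -20
At n0, Lin picks n2 (highest: -20).
At n2, Sara picks n2-2 (lowest: -20).
Terminal value -20.

n0 -> n2 -> n2-2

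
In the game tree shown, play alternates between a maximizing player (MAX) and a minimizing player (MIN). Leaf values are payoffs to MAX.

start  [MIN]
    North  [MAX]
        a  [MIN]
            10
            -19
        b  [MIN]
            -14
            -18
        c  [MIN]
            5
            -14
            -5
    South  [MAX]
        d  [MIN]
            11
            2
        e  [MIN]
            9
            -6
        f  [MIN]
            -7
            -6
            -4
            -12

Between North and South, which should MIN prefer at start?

a (MIN): min(10, -19) = -19
b (MIN): min(-14, -18) = -18
c (MIN): min(5, -14, -5) = -14
North (MAX): max(-19, -18, -14) = -14
d (MIN): min(11, 2) = 2
e (MIN): min(9, -6) = -6
f (MIN): min(-7, -6, -4, -12) = -12
South (MAX): max(2, -6, -12) = 2
MIN prefers the lower value; North=-14, South=2. North is better since -14 < 2.

North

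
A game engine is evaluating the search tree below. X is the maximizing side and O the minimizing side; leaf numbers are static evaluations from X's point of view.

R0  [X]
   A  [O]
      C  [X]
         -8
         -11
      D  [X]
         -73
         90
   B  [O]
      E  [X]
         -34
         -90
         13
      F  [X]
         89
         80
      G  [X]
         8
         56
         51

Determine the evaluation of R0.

C (X): max(-8, -11) = -8
D (X): max(-73, 90) = 90
A (O): min(-8, 90) = -8
E (X): max(-34, -90, 13) = 13
F (X): max(89, 80) = 89
G (X): max(8, 56, 51) = 56
B (O): min(13, 89, 56) = 13
R0 (X): max(-8, 13) = 13

13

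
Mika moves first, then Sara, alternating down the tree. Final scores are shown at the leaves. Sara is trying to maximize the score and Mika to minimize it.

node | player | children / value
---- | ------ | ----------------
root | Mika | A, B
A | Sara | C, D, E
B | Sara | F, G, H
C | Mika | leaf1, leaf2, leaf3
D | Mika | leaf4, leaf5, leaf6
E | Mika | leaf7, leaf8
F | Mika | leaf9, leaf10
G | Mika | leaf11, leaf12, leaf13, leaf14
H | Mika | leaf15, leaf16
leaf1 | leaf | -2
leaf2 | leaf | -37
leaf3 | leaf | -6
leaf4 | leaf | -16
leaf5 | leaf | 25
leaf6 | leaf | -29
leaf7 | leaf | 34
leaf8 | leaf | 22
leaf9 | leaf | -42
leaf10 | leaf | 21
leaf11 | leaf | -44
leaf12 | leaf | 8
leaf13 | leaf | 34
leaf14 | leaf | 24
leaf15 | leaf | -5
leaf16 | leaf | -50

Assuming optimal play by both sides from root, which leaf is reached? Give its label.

C (Mika): min(-2, -37, -6) = -37
D (Mika): min(-16, 25, -29) = -29
E (Mika): min(34, 22) = 22
A (Sara): max(-37, -29, 22) = 22
F (Mika): min(-42, 21) = -42
G (Mika): min(-44, 8, 34, 24) = -44
H (Mika): min(-5, -50) = -50
B (Sara): max(-42, -44, -50) = -42
root (Mika): min(22, -42) = -42
At root, Mika picks B (lowest: -42).
At B, Sara picks F (highest: -42).
At F, Mika picks leaf9 (lowest: -42).
Terminal value -42.

leaf9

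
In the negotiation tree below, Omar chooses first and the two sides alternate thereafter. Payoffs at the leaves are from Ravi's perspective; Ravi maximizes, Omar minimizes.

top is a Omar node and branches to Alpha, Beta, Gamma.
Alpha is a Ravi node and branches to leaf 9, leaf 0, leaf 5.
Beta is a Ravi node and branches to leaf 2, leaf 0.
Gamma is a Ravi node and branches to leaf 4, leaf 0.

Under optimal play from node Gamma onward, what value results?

Gamma (Ravi): max(4, 0) = 4

4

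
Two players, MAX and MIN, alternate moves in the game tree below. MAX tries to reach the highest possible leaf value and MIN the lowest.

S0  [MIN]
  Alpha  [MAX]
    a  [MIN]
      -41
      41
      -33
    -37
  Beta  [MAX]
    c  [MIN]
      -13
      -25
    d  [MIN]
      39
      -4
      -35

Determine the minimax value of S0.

a (MIN): min(-41, 41, -33) = -41
Alpha (MAX): max(-41, -37) = -37
c (MIN): min(-13, -25) = -25
d (MIN): min(39, -4, -35) = -35
Beta (MAX): max(-25, -35) = -25
S0 (MIN): min(-37, -25) = -37

-37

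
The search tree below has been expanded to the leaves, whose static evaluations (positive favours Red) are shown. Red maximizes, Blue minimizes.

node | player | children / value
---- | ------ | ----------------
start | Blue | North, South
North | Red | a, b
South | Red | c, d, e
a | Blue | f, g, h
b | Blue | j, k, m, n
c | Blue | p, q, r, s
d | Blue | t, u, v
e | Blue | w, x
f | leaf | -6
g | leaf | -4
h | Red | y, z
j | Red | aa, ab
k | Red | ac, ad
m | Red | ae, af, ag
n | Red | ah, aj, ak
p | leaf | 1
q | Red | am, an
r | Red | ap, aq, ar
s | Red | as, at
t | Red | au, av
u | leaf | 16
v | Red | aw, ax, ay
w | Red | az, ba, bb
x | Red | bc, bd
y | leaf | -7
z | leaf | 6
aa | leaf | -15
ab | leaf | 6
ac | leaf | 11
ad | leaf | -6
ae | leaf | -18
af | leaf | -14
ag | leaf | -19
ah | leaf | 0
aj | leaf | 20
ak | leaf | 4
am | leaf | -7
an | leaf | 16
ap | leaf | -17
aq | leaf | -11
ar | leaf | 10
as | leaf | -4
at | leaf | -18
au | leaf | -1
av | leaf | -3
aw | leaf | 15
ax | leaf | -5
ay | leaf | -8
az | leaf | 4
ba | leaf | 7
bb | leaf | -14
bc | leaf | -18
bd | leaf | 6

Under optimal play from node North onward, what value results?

h (Red): max(-7, 6) = 6
a (Blue): min(-6, -4, 6) = -6
j (Red): max(-15, 6) = 6
k (Red): max(11, -6) = 11
m (Red): max(-18, -14, -19) = -14
n (Red): max(0, 20, 4) = 20
b (Blue): min(6, 11, -14, 20) = -14
North (Red): max(-6, -14) = -6

-6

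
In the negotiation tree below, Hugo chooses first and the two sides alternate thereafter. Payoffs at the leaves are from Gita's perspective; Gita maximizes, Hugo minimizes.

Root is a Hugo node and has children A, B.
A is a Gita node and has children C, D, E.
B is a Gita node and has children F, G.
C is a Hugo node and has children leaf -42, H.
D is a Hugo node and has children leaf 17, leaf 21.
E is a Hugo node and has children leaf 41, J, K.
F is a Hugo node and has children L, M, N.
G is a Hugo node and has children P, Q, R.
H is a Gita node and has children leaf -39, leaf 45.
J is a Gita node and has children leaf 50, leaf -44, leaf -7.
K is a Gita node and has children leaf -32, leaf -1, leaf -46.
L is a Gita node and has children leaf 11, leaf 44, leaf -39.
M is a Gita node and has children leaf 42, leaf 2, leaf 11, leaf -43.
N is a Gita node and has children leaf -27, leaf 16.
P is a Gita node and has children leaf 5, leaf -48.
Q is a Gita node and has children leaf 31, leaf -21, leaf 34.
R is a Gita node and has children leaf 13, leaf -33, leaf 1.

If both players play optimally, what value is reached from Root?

H (Gita): max(-39, 45) = 45
C (Hugo): min(-42, 45) = -42
D (Hugo): min(17, 21) = 17
J (Gita): max(50, -44, -7) = 50
K (Gita): max(-32, -1, -46) = -1
E (Hugo): min(41, 50, -1) = -1
A (Gita): max(-42, 17, -1) = 17
L (Gita): max(11, 44, -39) = 44
M (Gita): max(42, 2, 11, -43) = 42
N (Gita): max(-27, 16) = 16
F (Hugo): min(44, 42, 16) = 16
P (Gita): max(5, -48) = 5
Q (Gita): max(31, -21, 34) = 34
R (Gita): max(13, -33, 1) = 13
G (Hugo): min(5, 34, 13) = 5
B (Gita): max(16, 5) = 16
Root (Hugo): min(17, 16) = 16

16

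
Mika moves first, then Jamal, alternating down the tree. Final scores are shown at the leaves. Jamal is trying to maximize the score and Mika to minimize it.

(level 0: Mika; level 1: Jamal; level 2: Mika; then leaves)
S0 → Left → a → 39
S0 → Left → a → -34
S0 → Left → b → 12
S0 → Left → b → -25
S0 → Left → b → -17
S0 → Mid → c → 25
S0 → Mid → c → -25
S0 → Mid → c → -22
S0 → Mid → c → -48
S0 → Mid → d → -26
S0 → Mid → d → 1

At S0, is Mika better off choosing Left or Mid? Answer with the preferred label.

Mid

a (Mika): min(39, -34) = -34
b (Mika): min(12, -25, -17) = -25
Left (Jamal): max(-34, -25) = -25
c (Mika): min(25, -25, -22, -48) = -48
d (Mika): min(-26, 1) = -26
Mid (Jamal): max(-48, -26) = -26
Mika prefers the lower value; Left=-25, Mid=-26. Mid is better since -26 < -25.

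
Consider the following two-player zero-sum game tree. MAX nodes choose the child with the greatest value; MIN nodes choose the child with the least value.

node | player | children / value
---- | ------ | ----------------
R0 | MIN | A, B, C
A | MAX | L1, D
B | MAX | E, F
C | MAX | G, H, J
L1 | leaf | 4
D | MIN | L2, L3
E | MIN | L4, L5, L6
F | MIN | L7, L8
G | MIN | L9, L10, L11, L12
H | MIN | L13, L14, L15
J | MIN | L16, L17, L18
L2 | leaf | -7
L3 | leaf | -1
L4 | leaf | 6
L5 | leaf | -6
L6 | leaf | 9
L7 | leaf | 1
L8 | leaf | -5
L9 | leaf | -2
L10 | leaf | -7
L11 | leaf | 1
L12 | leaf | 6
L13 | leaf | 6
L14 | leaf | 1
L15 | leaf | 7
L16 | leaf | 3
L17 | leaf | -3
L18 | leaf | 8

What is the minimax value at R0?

D (MIN): min(-7, -1) = -7
A (MAX): max(4, -7) = 4
E (MIN): min(6, -6, 9) = -6
F (MIN): min(1, -5) = -5
B (MAX): max(-6, -5) = -5
G (MIN): min(-2, -7, 1, 6) = -7
H (MIN): min(6, 1, 7) = 1
J (MIN): min(3, -3, 8) = -3
C (MAX): max(-7, 1, -3) = 1
R0 (MIN): min(4, -5, 1) = -5

-5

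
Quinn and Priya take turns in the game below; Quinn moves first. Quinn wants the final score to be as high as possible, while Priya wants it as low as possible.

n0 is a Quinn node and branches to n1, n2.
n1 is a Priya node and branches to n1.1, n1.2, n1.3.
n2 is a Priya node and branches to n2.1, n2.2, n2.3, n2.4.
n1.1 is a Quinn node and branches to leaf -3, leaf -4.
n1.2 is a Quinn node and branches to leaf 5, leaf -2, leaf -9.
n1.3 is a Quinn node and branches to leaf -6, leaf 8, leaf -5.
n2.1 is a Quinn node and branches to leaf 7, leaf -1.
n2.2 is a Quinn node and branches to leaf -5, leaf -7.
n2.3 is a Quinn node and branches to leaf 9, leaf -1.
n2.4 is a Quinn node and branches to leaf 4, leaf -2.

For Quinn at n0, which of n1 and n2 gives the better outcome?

n1.1 (Quinn): max(-3, -4) = -3
n1.2 (Quinn): max(5, -2, -9) = 5
n1.3 (Quinn): max(-6, 8, -5) = 8
n1 (Priya): min(-3, 5, 8) = -3
n2.1 (Quinn): max(7, -1) = 7
n2.2 (Quinn): max(-5, -7) = -5
n2.3 (Quinn): max(9, -1) = 9
n2.4 (Quinn): max(4, -2) = 4
n2 (Priya): min(7, -5, 9, 4) = -5
Quinn prefers the higher value; n1=-3, n2=-5. n1 is better since -3 > -5.

n1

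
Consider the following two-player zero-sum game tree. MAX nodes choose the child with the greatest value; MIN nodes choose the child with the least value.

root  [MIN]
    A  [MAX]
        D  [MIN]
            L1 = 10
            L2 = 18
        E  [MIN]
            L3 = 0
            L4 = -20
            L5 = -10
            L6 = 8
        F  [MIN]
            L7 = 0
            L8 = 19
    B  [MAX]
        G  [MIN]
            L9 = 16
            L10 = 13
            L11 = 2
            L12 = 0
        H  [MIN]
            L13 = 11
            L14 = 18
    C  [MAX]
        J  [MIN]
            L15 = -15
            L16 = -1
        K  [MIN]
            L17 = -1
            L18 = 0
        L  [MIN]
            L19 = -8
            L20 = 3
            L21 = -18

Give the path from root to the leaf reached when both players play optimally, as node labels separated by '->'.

D (MIN): min(10, 18) = 10
E (MIN): min(0, -20, -10, 8) = -20
F (MIN): min(0, 19) = 0
A (MAX): max(10, -20, 0) = 10
G (MIN): min(16, 13, 2, 0) = 0
H (MIN): min(11, 18) = 11
B (MAX): max(0, 11) = 11
J (MIN): min(-15, -1) = -15
K (MIN): min(-1, 0) = -1
L (MIN): min(-8, 3, -18) = -18
C (MAX): max(-15, -1, -18) = -1
root (MIN): min(10, 11, -1) = -1
At root, MIN picks C (lowest: -1).
At C, MAX picks K (highest: -1).
At K, MIN picks L17 (lowest: -1).
Terminal value -1.

root -> C -> K -> L17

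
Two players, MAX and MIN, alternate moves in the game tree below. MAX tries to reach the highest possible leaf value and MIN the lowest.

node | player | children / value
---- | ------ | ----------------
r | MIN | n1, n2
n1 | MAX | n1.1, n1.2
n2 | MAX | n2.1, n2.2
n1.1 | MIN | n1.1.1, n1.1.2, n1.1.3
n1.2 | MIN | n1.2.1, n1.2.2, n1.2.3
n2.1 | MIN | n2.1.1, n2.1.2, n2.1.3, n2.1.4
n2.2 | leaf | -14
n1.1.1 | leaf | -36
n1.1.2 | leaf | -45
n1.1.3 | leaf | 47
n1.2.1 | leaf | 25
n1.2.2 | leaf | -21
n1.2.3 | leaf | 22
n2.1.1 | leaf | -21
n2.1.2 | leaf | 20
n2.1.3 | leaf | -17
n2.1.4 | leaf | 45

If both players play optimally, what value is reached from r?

n1.1 (MIN): min(-36, -45, 47) = -45
n1.2 (MIN): min(25, -21, 22) = -21
n1 (MAX): max(-45, -21) = -21
n2.1 (MIN): min(-21, 20, -17, 45) = -21
n2 (MAX): max(-21, -14) = -14
r (MIN): min(-21, -14) = -21

-21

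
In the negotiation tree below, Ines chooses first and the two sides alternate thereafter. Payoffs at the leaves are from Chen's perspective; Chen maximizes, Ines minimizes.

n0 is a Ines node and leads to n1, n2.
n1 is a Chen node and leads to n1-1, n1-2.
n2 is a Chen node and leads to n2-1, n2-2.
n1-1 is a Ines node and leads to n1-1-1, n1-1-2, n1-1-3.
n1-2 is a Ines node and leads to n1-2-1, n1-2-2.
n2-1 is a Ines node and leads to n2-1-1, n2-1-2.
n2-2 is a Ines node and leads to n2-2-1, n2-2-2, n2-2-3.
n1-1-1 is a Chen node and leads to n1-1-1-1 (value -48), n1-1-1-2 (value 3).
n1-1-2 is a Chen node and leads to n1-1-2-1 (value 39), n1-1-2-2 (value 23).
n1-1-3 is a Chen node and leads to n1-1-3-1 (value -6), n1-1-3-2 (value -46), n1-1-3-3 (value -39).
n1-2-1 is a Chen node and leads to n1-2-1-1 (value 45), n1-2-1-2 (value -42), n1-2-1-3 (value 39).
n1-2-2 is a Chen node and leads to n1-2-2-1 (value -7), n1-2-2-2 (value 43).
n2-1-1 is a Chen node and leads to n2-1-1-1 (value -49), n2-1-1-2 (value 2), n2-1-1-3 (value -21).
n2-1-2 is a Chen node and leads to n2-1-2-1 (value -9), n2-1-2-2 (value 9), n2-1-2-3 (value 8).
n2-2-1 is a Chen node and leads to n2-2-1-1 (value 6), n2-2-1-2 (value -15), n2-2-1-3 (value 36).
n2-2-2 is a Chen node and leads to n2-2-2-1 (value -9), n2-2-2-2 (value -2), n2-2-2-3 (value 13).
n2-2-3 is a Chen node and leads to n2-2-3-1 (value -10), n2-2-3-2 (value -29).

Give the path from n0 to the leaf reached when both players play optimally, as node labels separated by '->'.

n0 -> n2 -> n2-1 -> n2-1-1 -> n2-1-1-2

n1-1-1 (Chen): max(-48, 3) = 3
n1-1-2 (Chen): max(39, 23) = 39
n1-1-3 (Chen): max(-6, -46, -39) = -6
n1-1 (Ines): min(3, 39, -6) = -6
n1-2-1 (Chen): max(45, -42, 39) = 45
n1-2-2 (Chen): max(-7, 43) = 43
n1-2 (Ines): min(45, 43) = 43
n1 (Chen): max(-6, 43) = 43
n2-1-1 (Chen): max(-49, 2, -21) = 2
n2-1-2 (Chen): max(-9, 9, 8) = 9
n2-1 (Ines): min(2, 9) = 2
n2-2-1 (Chen): max(6, -15, 36) = 36
n2-2-2 (Chen): max(-9, -2, 13) = 13
n2-2-3 (Chen): max(-10, -29) = -10
n2-2 (Ines): min(36, 13, -10) = -10
n2 (Chen): max(2, -10) = 2
n0 (Ines): min(43, 2) = 2
At n0, Ines picks n2 (lowest: 2).
At n2, Chen picks n2-1 (highest: 2).
At n2-1, Ines picks n2-1-1 (lowest: 2).
At n2-1-1, Chen picks n2-1-1-2 (highest: 2).
Terminal value 2.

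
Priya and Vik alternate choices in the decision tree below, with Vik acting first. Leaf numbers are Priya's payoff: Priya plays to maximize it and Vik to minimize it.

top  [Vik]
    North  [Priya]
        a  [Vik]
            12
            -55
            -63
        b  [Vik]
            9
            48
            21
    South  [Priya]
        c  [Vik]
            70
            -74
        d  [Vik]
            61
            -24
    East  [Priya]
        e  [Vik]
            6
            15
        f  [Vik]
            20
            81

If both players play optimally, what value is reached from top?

-24

a (Vik): min(12, -55, -63) = -63
b (Vik): min(9, 48, 21) = 9
North (Priya): max(-63, 9) = 9
c (Vik): min(70, -74) = -74
d (Vik): min(61, -24) = -24
South (Priya): max(-74, -24) = -24
e (Vik): min(6, 15) = 6
f (Vik): min(20, 81) = 20
East (Priya): max(6, 20) = 20
top (Vik): min(9, -24, 20) = -24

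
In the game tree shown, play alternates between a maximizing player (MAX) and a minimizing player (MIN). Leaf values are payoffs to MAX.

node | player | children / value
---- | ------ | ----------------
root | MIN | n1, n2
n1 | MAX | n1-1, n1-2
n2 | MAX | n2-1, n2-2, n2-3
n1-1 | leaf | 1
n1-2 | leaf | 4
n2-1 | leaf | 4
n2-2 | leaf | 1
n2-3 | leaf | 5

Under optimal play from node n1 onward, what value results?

n1 (MAX): max(1, 4) = 4

4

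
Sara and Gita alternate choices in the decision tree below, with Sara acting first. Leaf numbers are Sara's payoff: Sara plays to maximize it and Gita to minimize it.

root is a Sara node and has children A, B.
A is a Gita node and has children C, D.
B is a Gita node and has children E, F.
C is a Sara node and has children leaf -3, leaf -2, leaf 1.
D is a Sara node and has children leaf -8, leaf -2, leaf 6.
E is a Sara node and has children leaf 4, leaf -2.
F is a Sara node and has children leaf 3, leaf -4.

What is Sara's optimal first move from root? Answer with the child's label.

C (Sara): max(-3, -2, 1) = 1
D (Sara): max(-8, -2, 6) = 6
A (Gita): min(1, 6) = 1
E (Sara): max(4, -2) = 4
F (Sara): max(3, -4) = 3
B (Gita): min(4, 3) = 3
root (Sara): max(1, 3) = 3
Sara at root wants the highest of {A=1, B=3}, so chooses B.

B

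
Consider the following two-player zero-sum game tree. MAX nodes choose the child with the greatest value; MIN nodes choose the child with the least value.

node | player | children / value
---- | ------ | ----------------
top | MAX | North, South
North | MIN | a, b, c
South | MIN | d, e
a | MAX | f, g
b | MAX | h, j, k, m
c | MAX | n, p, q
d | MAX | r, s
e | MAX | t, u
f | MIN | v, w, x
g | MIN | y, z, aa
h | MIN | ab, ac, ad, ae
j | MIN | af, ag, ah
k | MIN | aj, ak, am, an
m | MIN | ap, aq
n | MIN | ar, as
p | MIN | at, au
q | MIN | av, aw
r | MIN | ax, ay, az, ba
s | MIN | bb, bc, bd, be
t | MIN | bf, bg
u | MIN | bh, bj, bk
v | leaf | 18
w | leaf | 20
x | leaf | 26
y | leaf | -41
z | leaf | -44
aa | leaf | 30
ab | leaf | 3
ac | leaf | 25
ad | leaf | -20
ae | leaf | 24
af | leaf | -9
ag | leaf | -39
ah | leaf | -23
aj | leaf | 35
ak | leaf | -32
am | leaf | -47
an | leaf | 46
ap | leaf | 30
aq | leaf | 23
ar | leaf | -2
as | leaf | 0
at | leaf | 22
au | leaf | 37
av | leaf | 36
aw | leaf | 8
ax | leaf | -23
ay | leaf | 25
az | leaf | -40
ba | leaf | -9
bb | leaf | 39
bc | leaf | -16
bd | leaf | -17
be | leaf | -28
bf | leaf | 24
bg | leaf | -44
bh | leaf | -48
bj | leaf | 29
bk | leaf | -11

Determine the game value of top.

f (MIN): min(18, 20, 26) = 18
g (MIN): min(-41, -44, 30) = -44
a (MAX): max(18, -44) = 18
h (MIN): min(3, 25, -20, 24) = -20
j (MIN): min(-9, -39, -23) = -39
k (MIN): min(35, -32, -47, 46) = -47
m (MIN): min(30, 23) = 23
b (MAX): max(-20, -39, -47, 23) = 23
n (MIN): min(-2, 0) = -2
p (MIN): min(22, 37) = 22
q (MIN): min(36, 8) = 8
c (MAX): max(-2, 22, 8) = 22
North (MIN): min(18, 23, 22) = 18
r (MIN): min(-23, 25, -40, -9) = -40
s (MIN): min(39, -16, -17, -28) = -28
d (MAX): max(-40, -28) = -28
t (MIN): min(24, -44) = -44
u (MIN): min(-48, 29, -11) = -48
e (MAX): max(-44, -48) = -44
South (MIN): min(-28, -44) = -44
top (MAX): max(18, -44) = 18

18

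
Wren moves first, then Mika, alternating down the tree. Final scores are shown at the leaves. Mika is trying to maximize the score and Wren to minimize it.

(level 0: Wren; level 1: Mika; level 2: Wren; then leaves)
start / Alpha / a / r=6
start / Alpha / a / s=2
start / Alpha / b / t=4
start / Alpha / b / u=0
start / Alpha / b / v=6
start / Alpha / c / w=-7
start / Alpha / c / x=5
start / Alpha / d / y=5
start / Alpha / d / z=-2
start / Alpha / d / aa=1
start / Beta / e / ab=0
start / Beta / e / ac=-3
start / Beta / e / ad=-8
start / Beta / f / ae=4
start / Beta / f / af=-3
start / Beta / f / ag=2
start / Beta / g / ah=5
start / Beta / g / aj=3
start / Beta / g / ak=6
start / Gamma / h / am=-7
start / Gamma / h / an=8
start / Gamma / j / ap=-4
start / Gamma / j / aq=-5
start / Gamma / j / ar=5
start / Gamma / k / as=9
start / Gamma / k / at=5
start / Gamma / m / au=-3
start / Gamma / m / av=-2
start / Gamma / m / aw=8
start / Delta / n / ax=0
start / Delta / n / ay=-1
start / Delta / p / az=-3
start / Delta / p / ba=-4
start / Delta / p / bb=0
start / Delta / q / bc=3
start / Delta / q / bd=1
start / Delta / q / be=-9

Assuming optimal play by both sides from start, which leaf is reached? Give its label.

a (Wren): min(6, 2) = 2
b (Wren): min(4, 0, 6) = 0
c (Wren): min(-7, 5) = -7
d (Wren): min(5, -2, 1) = -2
Alpha (Mika): max(2, 0, -7, -2) = 2
e (Wren): min(0, -3, -8) = -8
f (Wren): min(4, -3, 2) = -3
g (Wren): min(5, 3, 6) = 3
Beta (Mika): max(-8, -3, 3) = 3
h (Wren): min(-7, 8) = -7
j (Wren): min(-4, -5, 5) = -5
k (Wren): min(9, 5) = 5
m (Wren): min(-3, -2, 8) = -3
Gamma (Mika): max(-7, -5, 5, -3) = 5
n (Wren): min(0, -1) = -1
p (Wren): min(-3, -4, 0) = -4
q (Wren): min(3, 1, -9) = -9
Delta (Mika): max(-1, -4, -9) = -1
start (Wren): min(2, 3, 5, -1) = -1
At start, Wren picks Delta (lowest: -1).
At Delta, Mika picks n (highest: -1).
At n, Wren picks ay (lowest: -1).
Terminal value -1.

ay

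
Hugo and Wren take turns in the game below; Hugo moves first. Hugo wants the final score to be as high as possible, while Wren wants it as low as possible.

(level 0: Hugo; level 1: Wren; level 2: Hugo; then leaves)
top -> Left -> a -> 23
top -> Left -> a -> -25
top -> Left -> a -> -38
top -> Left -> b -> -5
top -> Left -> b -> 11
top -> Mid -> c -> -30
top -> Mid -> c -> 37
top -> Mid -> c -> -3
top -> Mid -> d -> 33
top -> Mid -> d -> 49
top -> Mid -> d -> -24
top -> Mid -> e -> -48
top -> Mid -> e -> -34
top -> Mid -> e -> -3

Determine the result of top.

a (Hugo): max(23, -25, -38) = 23
b (Hugo): max(-5, 11) = 11
Left (Wren): min(23, 11) = 11
c (Hugo): max(-30, 37, -3) = 37
d (Hugo): max(33, 49, -24) = 49
e (Hugo): max(-48, -34, -3) = -3
Mid (Wren): min(37, 49, -3) = -3
top (Hugo): max(11, -3) = 11

11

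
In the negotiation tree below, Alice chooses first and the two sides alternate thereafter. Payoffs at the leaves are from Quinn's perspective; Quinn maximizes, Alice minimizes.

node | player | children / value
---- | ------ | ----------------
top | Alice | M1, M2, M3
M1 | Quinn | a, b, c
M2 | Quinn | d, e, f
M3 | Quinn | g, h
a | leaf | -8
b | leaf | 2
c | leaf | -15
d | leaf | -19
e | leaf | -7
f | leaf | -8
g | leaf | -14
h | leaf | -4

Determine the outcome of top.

-7

M1 (Quinn): max(-8, 2, -15) = 2
M2 (Quinn): max(-19, -7, -8) = -7
M3 (Quinn): max(-14, -4) = -4
top (Alice): min(2, -7, -4) = -7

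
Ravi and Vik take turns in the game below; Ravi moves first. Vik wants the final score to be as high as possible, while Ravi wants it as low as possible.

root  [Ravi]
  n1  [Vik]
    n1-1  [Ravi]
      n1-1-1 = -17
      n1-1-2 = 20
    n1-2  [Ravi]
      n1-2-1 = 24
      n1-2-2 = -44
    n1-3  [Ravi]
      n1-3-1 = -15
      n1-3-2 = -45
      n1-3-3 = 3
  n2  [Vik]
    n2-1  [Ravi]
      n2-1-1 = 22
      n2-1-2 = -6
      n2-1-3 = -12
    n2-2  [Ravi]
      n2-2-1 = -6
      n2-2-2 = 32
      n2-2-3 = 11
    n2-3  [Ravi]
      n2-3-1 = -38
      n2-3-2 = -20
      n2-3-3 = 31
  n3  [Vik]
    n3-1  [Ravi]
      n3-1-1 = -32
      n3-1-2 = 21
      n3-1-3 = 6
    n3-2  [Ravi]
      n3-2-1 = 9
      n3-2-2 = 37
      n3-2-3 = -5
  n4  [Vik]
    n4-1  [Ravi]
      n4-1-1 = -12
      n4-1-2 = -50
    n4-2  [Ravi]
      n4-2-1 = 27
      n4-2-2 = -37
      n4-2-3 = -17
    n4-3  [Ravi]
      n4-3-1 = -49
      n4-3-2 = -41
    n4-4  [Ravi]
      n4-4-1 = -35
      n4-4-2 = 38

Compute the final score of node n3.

n3-1 (Ravi): min(-32, 21, 6) = -32
n3-2 (Ravi): min(9, 37, -5) = -5
n3 (Vik): max(-32, -5) = -5

-5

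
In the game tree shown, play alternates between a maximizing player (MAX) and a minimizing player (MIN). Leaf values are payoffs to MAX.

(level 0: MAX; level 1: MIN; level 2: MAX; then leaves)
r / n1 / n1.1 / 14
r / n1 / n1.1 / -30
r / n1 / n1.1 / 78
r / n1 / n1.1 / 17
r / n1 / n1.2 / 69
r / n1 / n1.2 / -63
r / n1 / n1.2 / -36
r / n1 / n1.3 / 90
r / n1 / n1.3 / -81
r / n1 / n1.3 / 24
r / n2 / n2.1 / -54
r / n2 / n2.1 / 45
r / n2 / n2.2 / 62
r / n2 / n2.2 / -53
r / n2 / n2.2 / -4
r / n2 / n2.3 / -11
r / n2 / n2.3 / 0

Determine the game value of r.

n1.1 (MAX): max(14, -30, 78, 17) = 78
n1.2 (MAX): max(69, -63, -36) = 69
n1.3 (MAX): max(90, -81, 24) = 90
n1 (MIN): min(78, 69, 90) = 69
n2.1 (MAX): max(-54, 45) = 45
n2.2 (MAX): max(62, -53, -4) = 62
n2.3 (MAX): max(-11, 0) = 0
n2 (MIN): min(45, 62, 0) = 0
r (MAX): max(69, 0) = 69

69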